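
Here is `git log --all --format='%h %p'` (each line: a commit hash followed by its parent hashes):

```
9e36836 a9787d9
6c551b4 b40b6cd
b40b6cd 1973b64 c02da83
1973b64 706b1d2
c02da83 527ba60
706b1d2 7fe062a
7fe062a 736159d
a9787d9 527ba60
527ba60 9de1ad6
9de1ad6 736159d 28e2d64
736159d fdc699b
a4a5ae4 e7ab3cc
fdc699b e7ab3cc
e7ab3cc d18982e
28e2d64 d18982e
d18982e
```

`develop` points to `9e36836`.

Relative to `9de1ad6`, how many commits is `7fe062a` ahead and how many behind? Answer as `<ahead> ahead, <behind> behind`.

Reachable from 7fe062a: {736159d, 7fe062a, d18982e, e7ab3cc, fdc699b}.
Reachable from 9de1ad6: {28e2d64, 736159d, 9de1ad6, d18982e, e7ab3cc, fdc699b}.
Only in 7fe062a's history (ahead): {7fe062a} — 1.
Only in 9de1ad6's history (behind): {28e2d64, 9de1ad6} — 2.

1 ahead, 2 behind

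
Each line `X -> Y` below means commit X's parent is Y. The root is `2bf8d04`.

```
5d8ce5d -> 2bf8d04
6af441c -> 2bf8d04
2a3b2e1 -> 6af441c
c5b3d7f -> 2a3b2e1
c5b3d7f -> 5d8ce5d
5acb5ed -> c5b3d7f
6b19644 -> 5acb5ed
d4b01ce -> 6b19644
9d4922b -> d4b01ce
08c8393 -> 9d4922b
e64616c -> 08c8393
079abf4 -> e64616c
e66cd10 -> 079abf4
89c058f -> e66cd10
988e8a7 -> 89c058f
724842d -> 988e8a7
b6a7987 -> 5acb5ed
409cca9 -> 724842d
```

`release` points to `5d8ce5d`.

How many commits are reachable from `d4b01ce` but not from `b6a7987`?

Reachable from d4b01ce: {2a3b2e1, 2bf8d04, 5acb5ed, 5d8ce5d, 6af441c, 6b19644, c5b3d7f, d4b01ce}.
Reachable from b6a7987: {2a3b2e1, 2bf8d04, 5acb5ed, 5d8ce5d, 6af441c, b6a7987, c5b3d7f}.
In d4b01ce's history but not b6a7987's: {6b19644, d4b01ce} — 2 commits.

2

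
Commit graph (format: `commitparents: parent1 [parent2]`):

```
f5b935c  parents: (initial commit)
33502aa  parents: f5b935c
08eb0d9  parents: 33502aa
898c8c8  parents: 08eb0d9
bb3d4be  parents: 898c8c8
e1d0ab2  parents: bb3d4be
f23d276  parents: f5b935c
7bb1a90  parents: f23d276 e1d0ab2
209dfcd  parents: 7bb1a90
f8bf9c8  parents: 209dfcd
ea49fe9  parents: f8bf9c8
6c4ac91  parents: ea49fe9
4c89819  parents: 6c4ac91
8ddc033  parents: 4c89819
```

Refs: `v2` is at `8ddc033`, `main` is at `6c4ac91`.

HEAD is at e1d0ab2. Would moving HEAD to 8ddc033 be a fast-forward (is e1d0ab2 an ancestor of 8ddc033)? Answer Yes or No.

Yes

A fast-forward from e1d0ab2 to 8ddc033 is possible iff e1d0ab2 is an ancestor of 8ddc033.
Ancestors of 8ddc033: {08eb0d9, 209dfcd, 33502aa, 4c89819, 6c4ac91, 7bb1a90, 898c8c8, 8ddc033, bb3d4be, e1d0ab2, ea49fe9, f23d276, f5b935c, f8bf9c8}.
e1d0ab2 is among them, so fast-forward is possible.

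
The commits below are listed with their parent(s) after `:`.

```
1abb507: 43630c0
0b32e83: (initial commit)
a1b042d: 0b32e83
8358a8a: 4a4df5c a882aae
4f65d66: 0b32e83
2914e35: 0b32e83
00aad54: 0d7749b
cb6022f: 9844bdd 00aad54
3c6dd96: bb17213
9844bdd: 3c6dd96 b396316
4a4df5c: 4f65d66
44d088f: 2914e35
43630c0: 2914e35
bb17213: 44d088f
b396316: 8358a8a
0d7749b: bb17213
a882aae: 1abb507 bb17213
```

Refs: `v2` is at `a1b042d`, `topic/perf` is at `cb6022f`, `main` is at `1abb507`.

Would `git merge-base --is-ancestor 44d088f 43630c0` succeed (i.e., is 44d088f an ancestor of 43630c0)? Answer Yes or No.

No

Ancestors of 43630c0: {0b32e83, 2914e35, 43630c0}.
44d088f is not in that set, so it is not an ancestor of 43630c0.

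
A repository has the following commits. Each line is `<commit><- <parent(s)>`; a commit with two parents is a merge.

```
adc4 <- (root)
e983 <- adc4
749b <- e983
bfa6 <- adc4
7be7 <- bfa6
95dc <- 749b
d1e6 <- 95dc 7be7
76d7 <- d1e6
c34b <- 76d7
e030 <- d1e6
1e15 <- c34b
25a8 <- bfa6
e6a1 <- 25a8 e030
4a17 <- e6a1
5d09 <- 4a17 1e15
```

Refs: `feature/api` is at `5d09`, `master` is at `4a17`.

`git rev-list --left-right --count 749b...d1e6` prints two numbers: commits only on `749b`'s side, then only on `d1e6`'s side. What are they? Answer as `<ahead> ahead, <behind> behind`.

Reachable from 749b: {749b, adc4, e983}.
Reachable from d1e6: {749b, 7be7, 95dc, adc4, bfa6, d1e6, e983}.
Only in 749b's history (ahead): {} — 0.
Only in d1e6's history (behind): {7be7, 95dc, bfa6, d1e6} — 4.

0 ahead, 4 behind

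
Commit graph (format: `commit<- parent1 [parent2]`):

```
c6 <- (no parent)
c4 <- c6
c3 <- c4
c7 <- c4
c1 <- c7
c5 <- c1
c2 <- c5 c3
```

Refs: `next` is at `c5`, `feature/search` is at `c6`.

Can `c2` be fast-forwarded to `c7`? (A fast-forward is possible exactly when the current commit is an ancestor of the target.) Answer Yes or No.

A fast-forward from c2 to c7 is possible iff c2 is an ancestor of c7.
Ancestors of c7: {c4, c6, c7}.
c2 is not among them, so fast-forward is not possible.

No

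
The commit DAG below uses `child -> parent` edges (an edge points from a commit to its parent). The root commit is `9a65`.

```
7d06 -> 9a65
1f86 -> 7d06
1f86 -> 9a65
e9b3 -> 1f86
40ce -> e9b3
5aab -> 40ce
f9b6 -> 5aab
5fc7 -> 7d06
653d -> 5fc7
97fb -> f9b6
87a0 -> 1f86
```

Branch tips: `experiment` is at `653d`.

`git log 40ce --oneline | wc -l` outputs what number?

5

Walking parent pointers from 40ce: reachable set = {1f86, 40ce, 7d06, 9a65, e9b3}.
That is 5 commits.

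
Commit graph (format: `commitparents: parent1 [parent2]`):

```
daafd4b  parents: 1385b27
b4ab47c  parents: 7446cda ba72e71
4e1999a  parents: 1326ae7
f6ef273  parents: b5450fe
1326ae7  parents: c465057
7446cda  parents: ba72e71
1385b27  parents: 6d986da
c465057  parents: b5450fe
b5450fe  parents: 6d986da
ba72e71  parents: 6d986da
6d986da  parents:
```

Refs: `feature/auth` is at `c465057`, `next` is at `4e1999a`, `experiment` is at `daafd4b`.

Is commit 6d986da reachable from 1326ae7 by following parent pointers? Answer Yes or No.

Yes

Ancestors of 1326ae7 (commits reachable by following parents): {1326ae7, 6d986da, b5450fe, c465057}.
6d986da is in that set, so it is an ancestor of 1326ae7.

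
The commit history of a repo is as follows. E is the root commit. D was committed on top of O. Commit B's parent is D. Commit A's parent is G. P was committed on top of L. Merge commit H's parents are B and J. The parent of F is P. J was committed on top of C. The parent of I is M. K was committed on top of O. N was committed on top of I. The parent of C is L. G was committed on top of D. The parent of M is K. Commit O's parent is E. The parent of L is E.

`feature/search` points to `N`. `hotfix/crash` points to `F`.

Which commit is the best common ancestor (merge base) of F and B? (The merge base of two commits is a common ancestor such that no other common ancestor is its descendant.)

Ancestors of F: {E, F, L, P}.
Ancestors of B: {B, D, E, O}.
Common ancestors: {E}.
The only common ancestor is E, so it is the merge base.

E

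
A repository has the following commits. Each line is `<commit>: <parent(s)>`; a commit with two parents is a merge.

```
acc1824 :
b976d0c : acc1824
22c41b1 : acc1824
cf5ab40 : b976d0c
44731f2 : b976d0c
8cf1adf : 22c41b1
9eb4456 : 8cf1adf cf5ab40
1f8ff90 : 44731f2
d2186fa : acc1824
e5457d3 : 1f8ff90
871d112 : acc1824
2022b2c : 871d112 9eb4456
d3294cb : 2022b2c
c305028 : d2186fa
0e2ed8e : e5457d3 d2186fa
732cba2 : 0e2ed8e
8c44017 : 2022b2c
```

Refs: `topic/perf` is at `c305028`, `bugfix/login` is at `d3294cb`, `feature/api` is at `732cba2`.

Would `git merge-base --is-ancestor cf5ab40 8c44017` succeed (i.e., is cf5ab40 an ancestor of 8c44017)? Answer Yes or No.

Ancestors of 8c44017 (commits reachable by following parents): {2022b2c, 22c41b1, 871d112, 8c44017, 8cf1adf, 9eb4456, acc1824, b976d0c, cf5ab40}.
cf5ab40 is in that set, so it is an ancestor of 8c44017.

Yes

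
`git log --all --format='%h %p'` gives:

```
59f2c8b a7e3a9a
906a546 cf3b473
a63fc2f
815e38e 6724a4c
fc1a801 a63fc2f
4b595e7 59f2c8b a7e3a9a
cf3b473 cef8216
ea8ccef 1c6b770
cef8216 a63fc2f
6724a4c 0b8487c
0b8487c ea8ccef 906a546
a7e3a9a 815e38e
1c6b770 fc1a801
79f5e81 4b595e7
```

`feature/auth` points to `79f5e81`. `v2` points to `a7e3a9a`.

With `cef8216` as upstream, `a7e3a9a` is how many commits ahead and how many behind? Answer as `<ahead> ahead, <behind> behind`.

Reachable from a7e3a9a: {0b8487c, 1c6b770, 6724a4c, 815e38e, 906a546, a63fc2f, a7e3a9a, cef8216, cf3b473, ea8ccef, fc1a801}.
Reachable from cef8216: {a63fc2f, cef8216}.
Only in a7e3a9a's history (ahead): {0b8487c, 1c6b770, 6724a4c, 815e38e, 906a546, a7e3a9a, cf3b473, ea8ccef, fc1a801} — 9.
Only in cef8216's history (behind): {} — 0.

9 ahead, 0 behind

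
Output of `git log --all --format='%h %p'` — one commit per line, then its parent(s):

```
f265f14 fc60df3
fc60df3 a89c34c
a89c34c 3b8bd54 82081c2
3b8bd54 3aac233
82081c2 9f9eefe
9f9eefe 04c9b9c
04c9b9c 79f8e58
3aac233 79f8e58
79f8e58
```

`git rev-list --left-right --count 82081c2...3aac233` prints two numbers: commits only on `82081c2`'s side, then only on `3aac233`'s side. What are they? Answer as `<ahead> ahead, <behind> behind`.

3 ahead, 1 behind

Reachable from 82081c2: {04c9b9c, 79f8e58, 82081c2, 9f9eefe}.
Reachable from 3aac233: {3aac233, 79f8e58}.
Only in 82081c2's history (ahead): {04c9b9c, 82081c2, 9f9eefe} — 3.
Only in 3aac233's history (behind): {3aac233} — 1.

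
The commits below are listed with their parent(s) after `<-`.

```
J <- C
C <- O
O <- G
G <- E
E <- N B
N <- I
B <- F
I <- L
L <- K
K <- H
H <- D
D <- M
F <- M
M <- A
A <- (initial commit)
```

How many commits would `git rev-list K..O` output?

Reachable from O: {A, B, D, E, F, G, H, I, K, L, M, N, O}.
Reachable from K: {A, D, H, K, M}.
In O's history but not K's: {B, E, F, G, I, L, N, O} — 8 commits.

8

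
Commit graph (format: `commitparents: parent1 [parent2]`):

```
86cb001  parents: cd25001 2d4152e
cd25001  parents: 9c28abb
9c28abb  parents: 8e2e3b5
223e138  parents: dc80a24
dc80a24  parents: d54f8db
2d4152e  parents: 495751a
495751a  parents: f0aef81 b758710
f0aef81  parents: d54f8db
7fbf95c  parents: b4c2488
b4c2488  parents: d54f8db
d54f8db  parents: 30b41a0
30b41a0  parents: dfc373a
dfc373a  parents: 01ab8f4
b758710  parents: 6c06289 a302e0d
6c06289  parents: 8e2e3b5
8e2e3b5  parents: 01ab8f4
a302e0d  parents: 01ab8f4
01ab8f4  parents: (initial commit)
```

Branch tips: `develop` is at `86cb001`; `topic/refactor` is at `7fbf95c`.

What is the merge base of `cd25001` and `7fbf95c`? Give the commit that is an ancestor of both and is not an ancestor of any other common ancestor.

Ancestors of cd25001: {01ab8f4, 8e2e3b5, 9c28abb, cd25001}.
Ancestors of 7fbf95c: {01ab8f4, 30b41a0, 7fbf95c, b4c2488, d54f8db, dfc373a}.
Common ancestors: {01ab8f4}.
The only common ancestor is 01ab8f4, so it is the merge base.

01ab8f4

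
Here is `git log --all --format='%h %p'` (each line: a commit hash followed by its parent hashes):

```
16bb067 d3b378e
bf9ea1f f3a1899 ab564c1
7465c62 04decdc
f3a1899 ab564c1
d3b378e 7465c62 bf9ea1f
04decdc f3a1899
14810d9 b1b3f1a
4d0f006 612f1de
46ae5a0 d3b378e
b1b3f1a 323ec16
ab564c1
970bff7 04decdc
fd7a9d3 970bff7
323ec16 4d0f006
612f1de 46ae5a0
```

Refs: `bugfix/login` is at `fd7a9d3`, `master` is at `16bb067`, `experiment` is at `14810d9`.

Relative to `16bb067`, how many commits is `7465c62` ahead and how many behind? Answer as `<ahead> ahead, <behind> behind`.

Reachable from 7465c62: {04decdc, 7465c62, ab564c1, f3a1899}.
Reachable from 16bb067: {04decdc, 16bb067, 7465c62, ab564c1, bf9ea1f, d3b378e, f3a1899}.
Only in 7465c62's history (ahead): {} — 0.
Only in 16bb067's history (behind): {16bb067, bf9ea1f, d3b378e} — 3.

0 ahead, 3 behind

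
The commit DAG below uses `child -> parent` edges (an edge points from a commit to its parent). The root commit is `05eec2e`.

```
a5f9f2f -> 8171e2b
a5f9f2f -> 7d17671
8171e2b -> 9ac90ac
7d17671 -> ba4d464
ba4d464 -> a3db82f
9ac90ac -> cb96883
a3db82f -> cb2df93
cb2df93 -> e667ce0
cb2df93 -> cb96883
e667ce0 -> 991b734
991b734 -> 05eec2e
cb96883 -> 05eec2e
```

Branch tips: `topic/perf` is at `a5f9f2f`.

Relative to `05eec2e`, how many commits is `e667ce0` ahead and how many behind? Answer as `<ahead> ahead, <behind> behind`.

2 ahead, 0 behind

Reachable from e667ce0: {05eec2e, 991b734, e667ce0}.
Reachable from 05eec2e: {05eec2e}.
Only in e667ce0's history (ahead): {991b734, e667ce0} — 2.
Only in 05eec2e's history (behind): {} — 0.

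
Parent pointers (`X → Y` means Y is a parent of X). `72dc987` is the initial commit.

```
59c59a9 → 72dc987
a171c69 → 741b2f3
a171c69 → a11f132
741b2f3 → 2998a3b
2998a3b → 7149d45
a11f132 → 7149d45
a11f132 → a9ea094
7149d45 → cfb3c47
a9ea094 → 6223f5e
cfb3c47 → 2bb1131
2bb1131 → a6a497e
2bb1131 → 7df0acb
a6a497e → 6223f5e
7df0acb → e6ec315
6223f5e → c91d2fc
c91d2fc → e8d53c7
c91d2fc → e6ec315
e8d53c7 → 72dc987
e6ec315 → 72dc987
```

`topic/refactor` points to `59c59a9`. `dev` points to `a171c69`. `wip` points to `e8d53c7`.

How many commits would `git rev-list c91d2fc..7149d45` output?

Reachable from 7149d45: {2bb1131, 6223f5e, 7149d45, 72dc987, 7df0acb, a6a497e, c91d2fc, cfb3c47, e6ec315, e8d53c7}.
Reachable from c91d2fc: {72dc987, c91d2fc, e6ec315, e8d53c7}.
In 7149d45's history but not c91d2fc's: {2bb1131, 6223f5e, 7149d45, 7df0acb, a6a497e, cfb3c47} — 6 commits.

6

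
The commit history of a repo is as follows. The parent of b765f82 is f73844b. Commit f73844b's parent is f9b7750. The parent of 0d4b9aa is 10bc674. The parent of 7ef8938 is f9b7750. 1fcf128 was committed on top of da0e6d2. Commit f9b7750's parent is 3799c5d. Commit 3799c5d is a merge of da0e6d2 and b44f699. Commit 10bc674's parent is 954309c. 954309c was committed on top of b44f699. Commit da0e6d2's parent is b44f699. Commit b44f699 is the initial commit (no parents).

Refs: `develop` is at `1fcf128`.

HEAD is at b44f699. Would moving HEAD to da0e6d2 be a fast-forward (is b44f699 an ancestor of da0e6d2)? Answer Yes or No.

A fast-forward from b44f699 to da0e6d2 is possible iff b44f699 is an ancestor of da0e6d2.
Ancestors of da0e6d2: {b44f699, da0e6d2}.
b44f699 is among them, so fast-forward is possible.

Yes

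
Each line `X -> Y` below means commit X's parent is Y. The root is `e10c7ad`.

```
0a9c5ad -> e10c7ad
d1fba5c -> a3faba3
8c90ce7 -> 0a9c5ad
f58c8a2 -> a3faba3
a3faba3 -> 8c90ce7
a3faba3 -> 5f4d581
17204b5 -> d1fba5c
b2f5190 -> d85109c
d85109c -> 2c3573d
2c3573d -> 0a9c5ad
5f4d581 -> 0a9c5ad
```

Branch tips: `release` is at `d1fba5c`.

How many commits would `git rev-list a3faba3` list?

5

Walking parent pointers from a3faba3: reachable set = {0a9c5ad, 5f4d581, 8c90ce7, a3faba3, e10c7ad}.
That is 5 commits.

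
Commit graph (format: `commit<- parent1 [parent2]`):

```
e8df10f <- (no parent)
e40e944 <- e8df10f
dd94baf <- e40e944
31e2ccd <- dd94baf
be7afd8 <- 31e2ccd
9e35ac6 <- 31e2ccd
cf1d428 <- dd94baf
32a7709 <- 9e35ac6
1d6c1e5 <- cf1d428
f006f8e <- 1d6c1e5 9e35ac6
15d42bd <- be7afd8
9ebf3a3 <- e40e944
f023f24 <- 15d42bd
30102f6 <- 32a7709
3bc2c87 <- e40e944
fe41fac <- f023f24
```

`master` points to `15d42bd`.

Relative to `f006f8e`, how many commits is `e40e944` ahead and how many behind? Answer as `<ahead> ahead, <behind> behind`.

Reachable from e40e944: {e40e944, e8df10f}.
Reachable from f006f8e: {1d6c1e5, 31e2ccd, 9e35ac6, cf1d428, dd94baf, e40e944, e8df10f, f006f8e}.
Only in e40e944's history (ahead): {} — 0.
Only in f006f8e's history (behind): {1d6c1e5, 31e2ccd, 9e35ac6, cf1d428, dd94baf, f006f8e} — 6.

0 ahead, 6 behind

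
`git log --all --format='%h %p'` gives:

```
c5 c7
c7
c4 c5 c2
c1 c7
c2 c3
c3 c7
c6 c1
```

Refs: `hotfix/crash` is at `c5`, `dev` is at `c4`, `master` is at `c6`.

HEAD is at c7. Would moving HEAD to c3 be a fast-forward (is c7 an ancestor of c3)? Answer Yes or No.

Yes

A fast-forward from c7 to c3 is possible iff c7 is an ancestor of c3.
Ancestors of c3: {c3, c7}.
c7 is among them, so fast-forward is possible.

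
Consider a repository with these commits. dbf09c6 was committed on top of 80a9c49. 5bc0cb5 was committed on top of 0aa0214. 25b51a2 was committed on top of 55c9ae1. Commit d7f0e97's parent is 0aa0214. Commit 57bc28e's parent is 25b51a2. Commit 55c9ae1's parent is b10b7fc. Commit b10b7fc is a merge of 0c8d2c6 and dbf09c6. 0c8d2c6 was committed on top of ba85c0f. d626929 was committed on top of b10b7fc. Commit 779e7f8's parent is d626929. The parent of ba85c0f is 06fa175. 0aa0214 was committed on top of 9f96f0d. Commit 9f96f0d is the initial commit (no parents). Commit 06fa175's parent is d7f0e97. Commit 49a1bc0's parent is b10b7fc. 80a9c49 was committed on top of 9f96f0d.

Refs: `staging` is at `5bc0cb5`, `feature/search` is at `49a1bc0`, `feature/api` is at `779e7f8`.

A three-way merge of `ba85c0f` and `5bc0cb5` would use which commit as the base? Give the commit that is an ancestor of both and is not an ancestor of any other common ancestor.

Ancestors of ba85c0f: {06fa175, 0aa0214, 9f96f0d, ba85c0f, d7f0e97}.
Ancestors of 5bc0cb5: {0aa0214, 5bc0cb5, 9f96f0d}.
Common ancestors: {0aa0214, 9f96f0d}.
Among these, 0aa0214 is not an ancestor of any other common ancestor — it is the merge base.

0aa0214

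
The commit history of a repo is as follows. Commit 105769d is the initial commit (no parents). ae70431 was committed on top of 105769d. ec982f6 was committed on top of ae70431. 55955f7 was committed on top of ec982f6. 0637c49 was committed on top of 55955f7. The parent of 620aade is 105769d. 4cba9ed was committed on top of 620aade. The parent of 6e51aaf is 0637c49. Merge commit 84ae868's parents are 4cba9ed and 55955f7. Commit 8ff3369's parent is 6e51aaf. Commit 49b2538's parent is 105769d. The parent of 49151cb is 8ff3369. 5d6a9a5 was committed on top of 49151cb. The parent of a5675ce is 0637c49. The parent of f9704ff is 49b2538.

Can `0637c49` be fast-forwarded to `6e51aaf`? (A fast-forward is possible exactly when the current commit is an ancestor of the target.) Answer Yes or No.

Yes

A fast-forward from 0637c49 to 6e51aaf is possible iff 0637c49 is an ancestor of 6e51aaf.
Ancestors of 6e51aaf: {0637c49, 105769d, 55955f7, 6e51aaf, ae70431, ec982f6}.
0637c49 is among them, so fast-forward is possible.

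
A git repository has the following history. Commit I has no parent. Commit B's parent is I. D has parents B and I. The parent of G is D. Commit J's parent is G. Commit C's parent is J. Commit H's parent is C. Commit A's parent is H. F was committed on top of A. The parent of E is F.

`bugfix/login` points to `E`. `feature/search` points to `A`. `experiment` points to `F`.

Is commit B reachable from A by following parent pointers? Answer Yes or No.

Yes

Ancestors of A (commits reachable by following parents): {A, B, C, D, G, H, I, J}.
B is in that set, so it is an ancestor of A.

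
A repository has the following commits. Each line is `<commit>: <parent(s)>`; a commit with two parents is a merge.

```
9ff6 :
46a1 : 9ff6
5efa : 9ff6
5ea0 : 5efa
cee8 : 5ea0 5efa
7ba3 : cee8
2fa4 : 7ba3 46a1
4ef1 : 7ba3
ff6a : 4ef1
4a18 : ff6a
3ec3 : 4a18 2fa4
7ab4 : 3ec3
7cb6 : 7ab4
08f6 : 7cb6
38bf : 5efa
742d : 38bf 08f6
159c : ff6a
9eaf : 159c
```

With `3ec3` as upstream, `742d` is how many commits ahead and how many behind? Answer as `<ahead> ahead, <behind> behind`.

Reachable from 742d: {08f6, 2fa4, 38bf, 3ec3, 46a1, 4a18, 4ef1, 5ea0, 5efa, 742d, 7ab4, 7ba3, 7cb6, 9ff6, cee8, ff6a}.
Reachable from 3ec3: {2fa4, 3ec3, 46a1, 4a18, 4ef1, 5ea0, 5efa, 7ba3, 9ff6, cee8, ff6a}.
Only in 742d's history (ahead): {08f6, 38bf, 742d, 7ab4, 7cb6} — 5.
Only in 3ec3's history (behind): {} — 0.

5 ahead, 0 behind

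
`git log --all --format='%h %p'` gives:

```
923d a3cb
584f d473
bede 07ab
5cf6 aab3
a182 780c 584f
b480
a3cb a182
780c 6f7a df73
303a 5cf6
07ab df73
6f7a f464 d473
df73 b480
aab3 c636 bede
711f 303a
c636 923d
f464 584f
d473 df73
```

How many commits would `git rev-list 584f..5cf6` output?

11

Reachable from 5cf6: {07ab, 584f, 5cf6, 6f7a, 780c, 923d, a182, a3cb, aab3, b480, bede, c636, d473, df73, f464}.
Reachable from 584f: {584f, b480, d473, df73}.
In 5cf6's history but not 584f's: {07ab, 5cf6, 6f7a, 780c, 923d, a182, a3cb, aab3, bede, c636, f464} — 11 commits.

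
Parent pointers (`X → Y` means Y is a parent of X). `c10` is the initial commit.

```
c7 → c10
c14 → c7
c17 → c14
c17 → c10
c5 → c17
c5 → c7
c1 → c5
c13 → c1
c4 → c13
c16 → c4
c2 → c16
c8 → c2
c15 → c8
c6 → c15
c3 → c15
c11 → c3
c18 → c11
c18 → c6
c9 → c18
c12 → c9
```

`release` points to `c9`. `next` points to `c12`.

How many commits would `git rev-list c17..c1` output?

Reachable from c1: {c1, c10, c14, c17, c5, c7}.
Reachable from c17: {c10, c14, c17, c7}.
In c1's history but not c17's: {c1, c5} — 2 commits.

2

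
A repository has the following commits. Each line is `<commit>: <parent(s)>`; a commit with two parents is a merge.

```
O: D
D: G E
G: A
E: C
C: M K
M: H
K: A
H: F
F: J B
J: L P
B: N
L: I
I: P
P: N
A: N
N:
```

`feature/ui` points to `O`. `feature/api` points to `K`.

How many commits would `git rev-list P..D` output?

Reachable from D: {A, B, C, D, E, F, G, H, I, J, K, L, M, N, P}.
Reachable from P: {N, P}.
In D's history but not P's: {A, B, C, D, E, F, G, H, I, J, K, L, M} — 13 commits.

13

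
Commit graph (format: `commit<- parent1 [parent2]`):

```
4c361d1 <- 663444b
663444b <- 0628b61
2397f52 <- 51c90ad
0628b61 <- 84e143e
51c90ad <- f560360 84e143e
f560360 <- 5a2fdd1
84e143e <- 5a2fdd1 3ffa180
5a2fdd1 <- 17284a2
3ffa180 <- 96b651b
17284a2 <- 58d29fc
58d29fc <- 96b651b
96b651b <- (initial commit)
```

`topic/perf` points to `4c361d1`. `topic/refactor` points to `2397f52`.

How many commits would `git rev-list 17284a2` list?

Walking parent pointers from 17284a2: reachable set = {17284a2, 58d29fc, 96b651b}.
That is 3 commits.

3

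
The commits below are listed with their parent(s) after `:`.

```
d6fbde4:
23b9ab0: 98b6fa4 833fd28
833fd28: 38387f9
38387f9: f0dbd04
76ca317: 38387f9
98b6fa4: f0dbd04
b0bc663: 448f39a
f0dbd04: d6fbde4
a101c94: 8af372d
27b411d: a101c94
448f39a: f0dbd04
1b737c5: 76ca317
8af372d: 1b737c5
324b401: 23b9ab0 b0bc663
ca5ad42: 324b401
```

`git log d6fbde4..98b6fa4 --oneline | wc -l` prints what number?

Reachable from 98b6fa4: {98b6fa4, d6fbde4, f0dbd04}.
Reachable from d6fbde4: {d6fbde4}.
In 98b6fa4's history but not d6fbde4's: {98b6fa4, f0dbd04} — 2 commits.

2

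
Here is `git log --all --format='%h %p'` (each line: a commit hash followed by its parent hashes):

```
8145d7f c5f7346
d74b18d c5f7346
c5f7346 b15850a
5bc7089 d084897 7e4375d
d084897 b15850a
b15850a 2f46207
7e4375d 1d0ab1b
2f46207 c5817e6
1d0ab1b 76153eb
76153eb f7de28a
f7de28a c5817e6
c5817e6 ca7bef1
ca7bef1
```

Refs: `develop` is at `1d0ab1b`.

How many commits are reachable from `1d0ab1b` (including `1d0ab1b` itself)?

5

Walking parent pointers from 1d0ab1b: reachable set = {1d0ab1b, 76153eb, c5817e6, ca7bef1, f7de28a}.
That is 5 commits.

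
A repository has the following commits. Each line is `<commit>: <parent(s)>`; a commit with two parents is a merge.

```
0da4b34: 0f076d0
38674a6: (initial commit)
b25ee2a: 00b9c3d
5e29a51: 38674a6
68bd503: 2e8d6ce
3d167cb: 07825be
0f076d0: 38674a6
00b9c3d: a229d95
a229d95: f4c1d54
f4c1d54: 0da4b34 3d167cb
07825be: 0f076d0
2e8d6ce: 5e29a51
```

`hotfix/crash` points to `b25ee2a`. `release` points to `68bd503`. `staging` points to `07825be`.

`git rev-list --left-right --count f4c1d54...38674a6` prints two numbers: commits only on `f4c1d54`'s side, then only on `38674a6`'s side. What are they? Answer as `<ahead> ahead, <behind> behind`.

5 ahead, 0 behind

Reachable from f4c1d54: {07825be, 0da4b34, 0f076d0, 38674a6, 3d167cb, f4c1d54}.
Reachable from 38674a6: {38674a6}.
Only in f4c1d54's history (ahead): {07825be, 0da4b34, 0f076d0, 3d167cb, f4c1d54} — 5.
Only in 38674a6's history (behind): {} — 0.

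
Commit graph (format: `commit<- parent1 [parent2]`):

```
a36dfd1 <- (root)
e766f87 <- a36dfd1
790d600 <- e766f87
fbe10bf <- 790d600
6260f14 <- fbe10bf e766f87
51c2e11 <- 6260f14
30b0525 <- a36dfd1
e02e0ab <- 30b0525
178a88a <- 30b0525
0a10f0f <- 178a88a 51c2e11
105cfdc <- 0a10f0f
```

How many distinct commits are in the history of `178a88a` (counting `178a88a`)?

Walking parent pointers from 178a88a: reachable set = {178a88a, 30b0525, a36dfd1}.
That is 3 commits.

3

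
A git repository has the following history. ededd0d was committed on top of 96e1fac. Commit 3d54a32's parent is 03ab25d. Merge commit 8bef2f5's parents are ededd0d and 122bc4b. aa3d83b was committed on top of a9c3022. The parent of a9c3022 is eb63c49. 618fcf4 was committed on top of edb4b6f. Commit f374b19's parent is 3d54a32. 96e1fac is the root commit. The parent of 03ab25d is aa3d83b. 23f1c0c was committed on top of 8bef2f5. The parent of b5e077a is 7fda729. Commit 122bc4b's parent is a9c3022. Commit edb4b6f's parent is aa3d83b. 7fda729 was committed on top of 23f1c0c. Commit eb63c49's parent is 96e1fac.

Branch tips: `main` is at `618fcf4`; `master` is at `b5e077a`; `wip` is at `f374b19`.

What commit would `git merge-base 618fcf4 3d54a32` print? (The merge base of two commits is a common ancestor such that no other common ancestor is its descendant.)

Ancestors of 618fcf4: {618fcf4, 96e1fac, a9c3022, aa3d83b, eb63c49, edb4b6f}.
Ancestors of 3d54a32: {03ab25d, 3d54a32, 96e1fac, a9c3022, aa3d83b, eb63c49}.
Common ancestors: {96e1fac, a9c3022, aa3d83b, eb63c49}.
Among these, aa3d83b is not an ancestor of any other common ancestor — it is the merge base.

aa3d83b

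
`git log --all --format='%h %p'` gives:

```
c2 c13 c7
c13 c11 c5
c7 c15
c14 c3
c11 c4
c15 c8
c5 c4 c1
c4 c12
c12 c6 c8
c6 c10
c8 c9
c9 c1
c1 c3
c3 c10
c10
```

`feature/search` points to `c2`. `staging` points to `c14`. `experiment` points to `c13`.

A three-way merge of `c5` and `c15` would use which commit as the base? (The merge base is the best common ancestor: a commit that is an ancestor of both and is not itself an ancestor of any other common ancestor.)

c8

Ancestors of c5: {c1, c10, c12, c3, c4, c5, c6, c8, c9}.
Ancestors of c15: {c1, c10, c15, c3, c8, c9}.
Common ancestors: {c1, c10, c3, c8, c9}.
Among these, c8 is not an ancestor of any other common ancestor — it is the merge base.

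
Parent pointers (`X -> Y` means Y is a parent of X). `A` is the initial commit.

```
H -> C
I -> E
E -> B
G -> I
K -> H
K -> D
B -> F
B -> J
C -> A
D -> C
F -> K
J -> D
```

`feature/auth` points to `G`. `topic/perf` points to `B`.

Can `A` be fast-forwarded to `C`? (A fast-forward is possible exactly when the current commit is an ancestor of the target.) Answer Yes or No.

A fast-forward from A to C is possible iff A is an ancestor of C.
Ancestors of C: {A, C}.
A is among them, so fast-forward is possible.

Yes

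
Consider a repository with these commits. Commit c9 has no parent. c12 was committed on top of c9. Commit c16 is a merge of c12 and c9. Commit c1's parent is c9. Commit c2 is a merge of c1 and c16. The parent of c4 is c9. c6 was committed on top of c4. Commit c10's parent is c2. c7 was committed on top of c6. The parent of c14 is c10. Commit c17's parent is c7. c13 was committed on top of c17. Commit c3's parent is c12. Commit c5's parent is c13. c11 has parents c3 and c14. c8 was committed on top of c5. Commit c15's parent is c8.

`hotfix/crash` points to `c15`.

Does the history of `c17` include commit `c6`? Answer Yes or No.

Ancestors of c17 (commits reachable by following parents): {c17, c4, c6, c7, c9}.
c6 is in that set, so it is an ancestor of c17.

Yes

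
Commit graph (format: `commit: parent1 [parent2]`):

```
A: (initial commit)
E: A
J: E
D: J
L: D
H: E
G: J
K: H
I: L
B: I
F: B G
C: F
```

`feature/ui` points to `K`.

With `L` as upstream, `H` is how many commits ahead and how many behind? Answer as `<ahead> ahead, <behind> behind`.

1 ahead, 3 behind

Reachable from H: {A, E, H}.
Reachable from L: {A, D, E, J, L}.
Only in H's history (ahead): {H} — 1.
Only in L's history (behind): {D, J, L} — 3.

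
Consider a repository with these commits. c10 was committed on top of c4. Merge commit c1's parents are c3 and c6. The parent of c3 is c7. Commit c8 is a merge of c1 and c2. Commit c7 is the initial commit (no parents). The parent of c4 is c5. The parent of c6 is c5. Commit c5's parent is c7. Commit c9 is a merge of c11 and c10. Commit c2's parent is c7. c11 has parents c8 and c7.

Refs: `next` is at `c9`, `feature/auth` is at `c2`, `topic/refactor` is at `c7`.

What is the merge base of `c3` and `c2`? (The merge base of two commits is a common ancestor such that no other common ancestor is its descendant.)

Ancestors of c3: {c3, c7}.
Ancestors of c2: {c2, c7}.
Common ancestors: {c7}.
The only common ancestor is c7, so it is the merge base.

c7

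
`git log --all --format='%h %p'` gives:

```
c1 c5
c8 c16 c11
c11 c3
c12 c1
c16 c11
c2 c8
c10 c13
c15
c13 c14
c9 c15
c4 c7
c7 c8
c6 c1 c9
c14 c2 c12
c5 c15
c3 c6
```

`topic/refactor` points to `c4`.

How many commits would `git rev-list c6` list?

5

Walking parent pointers from c6: reachable set = {c1, c15, c5, c6, c9}.
That is 5 commits.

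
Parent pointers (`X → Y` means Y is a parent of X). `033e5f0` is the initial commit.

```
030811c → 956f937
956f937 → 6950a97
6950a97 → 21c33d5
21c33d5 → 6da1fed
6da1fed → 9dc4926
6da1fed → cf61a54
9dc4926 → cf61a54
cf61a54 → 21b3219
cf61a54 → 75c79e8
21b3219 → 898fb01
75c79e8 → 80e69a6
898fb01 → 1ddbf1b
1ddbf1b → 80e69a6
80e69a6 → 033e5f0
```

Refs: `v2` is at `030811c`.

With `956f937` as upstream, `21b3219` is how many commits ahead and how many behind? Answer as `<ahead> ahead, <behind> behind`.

Reachable from 21b3219: {033e5f0, 1ddbf1b, 21b3219, 80e69a6, 898fb01}.
Reachable from 956f937: {033e5f0, 1ddbf1b, 21b3219, 21c33d5, 6950a97, 6da1fed, 75c79e8, 80e69a6, 898fb01, 956f937, 9dc4926, cf61a54}.
Only in 21b3219's history (ahead): {} — 0.
Only in 956f937's history (behind): {21c33d5, 6950a97, 6da1fed, 75c79e8, 956f937, 9dc4926, cf61a54} — 7.

0 ahead, 7 behind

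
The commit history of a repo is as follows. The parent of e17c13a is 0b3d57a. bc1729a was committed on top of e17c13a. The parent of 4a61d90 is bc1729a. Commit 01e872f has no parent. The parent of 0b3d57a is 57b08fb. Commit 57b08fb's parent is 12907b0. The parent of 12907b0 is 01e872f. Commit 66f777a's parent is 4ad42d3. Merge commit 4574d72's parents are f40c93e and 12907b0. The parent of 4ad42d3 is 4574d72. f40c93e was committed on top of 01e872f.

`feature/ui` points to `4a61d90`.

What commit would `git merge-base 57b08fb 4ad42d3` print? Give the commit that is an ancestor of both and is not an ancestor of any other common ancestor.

Ancestors of 57b08fb: {01e872f, 12907b0, 57b08fb}.
Ancestors of 4ad42d3: {01e872f, 12907b0, 4574d72, 4ad42d3, f40c93e}.
Common ancestors: {01e872f, 12907b0}.
Among these, 12907b0 is not an ancestor of any other common ancestor — it is the merge base.

12907b0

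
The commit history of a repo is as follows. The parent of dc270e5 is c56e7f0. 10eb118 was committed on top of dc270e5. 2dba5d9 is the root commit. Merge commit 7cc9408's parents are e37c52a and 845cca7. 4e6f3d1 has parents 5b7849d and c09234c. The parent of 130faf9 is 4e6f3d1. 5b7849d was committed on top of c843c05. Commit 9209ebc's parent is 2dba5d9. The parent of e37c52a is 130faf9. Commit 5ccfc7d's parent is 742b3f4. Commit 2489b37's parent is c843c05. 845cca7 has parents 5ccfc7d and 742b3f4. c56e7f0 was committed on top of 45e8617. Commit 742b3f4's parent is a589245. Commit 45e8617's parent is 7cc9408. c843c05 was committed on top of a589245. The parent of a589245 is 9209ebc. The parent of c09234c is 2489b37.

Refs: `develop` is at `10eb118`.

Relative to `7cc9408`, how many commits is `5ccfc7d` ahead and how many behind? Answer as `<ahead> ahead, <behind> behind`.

Reachable from 5ccfc7d: {2dba5d9, 5ccfc7d, 742b3f4, 9209ebc, a589245}.
Reachable from 7cc9408: {130faf9, 2489b37, 2dba5d9, 4e6f3d1, 5b7849d, 5ccfc7d, 742b3f4, 7cc9408, 845cca7, 9209ebc, a589245, c09234c, c843c05, e37c52a}.
Only in 5ccfc7d's history (ahead): {} — 0.
Only in 7cc9408's history (behind): {130faf9, 2489b37, 4e6f3d1, 5b7849d, 7cc9408, 845cca7, c09234c, c843c05, e37c52a} — 9.

0 ahead, 9 behind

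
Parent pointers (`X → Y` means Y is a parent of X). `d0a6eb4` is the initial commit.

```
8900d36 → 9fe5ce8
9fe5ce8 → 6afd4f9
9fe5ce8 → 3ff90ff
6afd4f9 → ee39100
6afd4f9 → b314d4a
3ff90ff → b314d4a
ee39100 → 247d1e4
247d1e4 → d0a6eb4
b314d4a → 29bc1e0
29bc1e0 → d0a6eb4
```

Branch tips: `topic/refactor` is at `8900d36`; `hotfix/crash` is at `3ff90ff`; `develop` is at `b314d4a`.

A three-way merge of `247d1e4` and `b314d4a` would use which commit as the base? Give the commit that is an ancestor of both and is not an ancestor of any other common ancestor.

d0a6eb4

Ancestors of 247d1e4: {247d1e4, d0a6eb4}.
Ancestors of b314d4a: {29bc1e0, b314d4a, d0a6eb4}.
Common ancestors: {d0a6eb4}.
The only common ancestor is d0a6eb4, so it is the merge base.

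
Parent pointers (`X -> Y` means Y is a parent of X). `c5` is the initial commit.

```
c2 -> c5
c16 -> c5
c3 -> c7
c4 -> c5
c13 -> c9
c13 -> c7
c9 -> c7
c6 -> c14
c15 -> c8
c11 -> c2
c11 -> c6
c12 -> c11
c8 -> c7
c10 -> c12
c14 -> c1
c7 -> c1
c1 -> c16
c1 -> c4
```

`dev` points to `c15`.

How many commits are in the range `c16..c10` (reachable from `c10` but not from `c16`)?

8

Reachable from c10: {c1, c10, c11, c12, c14, c16, c2, c4, c5, c6}.
Reachable from c16: {c16, c5}.
In c10's history but not c16's: {c1, c10, c11, c12, c14, c2, c4, c6} — 8 commits.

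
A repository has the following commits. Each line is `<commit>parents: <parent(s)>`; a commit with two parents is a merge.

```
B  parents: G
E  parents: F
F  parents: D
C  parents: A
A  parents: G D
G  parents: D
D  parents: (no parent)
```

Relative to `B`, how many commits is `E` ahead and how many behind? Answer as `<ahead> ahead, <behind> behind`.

2 ahead, 2 behind

Reachable from E: {D, E, F}.
Reachable from B: {B, D, G}.
Only in E's history (ahead): {E, F} — 2.
Only in B's history (behind): {B, G} — 2.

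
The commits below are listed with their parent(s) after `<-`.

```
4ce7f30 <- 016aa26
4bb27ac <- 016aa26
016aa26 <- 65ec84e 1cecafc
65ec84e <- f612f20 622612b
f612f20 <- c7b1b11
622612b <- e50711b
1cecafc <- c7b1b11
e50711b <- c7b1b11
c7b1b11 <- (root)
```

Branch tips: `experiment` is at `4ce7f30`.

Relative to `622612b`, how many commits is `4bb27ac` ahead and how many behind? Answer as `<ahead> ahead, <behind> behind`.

5 ahead, 0 behind

Reachable from 4bb27ac: {016aa26, 1cecafc, 4bb27ac, 622612b, 65ec84e, c7b1b11, e50711b, f612f20}.
Reachable from 622612b: {622612b, c7b1b11, e50711b}.
Only in 4bb27ac's history (ahead): {016aa26, 1cecafc, 4bb27ac, 65ec84e, f612f20} — 5.
Only in 622612b's history (behind): {} — 0.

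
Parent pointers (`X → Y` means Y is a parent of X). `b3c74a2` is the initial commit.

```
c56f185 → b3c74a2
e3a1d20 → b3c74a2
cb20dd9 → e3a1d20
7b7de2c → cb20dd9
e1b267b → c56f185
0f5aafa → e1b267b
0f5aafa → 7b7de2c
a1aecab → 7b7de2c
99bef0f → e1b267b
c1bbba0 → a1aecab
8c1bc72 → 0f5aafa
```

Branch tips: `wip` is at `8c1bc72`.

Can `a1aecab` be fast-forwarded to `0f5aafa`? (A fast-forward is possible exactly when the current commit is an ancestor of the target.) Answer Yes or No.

No

A fast-forward from a1aecab to 0f5aafa is possible iff a1aecab is an ancestor of 0f5aafa.
Ancestors of 0f5aafa: {0f5aafa, 7b7de2c, b3c74a2, c56f185, cb20dd9, e1b267b, e3a1d20}.
a1aecab is not among them, so fast-forward is not possible.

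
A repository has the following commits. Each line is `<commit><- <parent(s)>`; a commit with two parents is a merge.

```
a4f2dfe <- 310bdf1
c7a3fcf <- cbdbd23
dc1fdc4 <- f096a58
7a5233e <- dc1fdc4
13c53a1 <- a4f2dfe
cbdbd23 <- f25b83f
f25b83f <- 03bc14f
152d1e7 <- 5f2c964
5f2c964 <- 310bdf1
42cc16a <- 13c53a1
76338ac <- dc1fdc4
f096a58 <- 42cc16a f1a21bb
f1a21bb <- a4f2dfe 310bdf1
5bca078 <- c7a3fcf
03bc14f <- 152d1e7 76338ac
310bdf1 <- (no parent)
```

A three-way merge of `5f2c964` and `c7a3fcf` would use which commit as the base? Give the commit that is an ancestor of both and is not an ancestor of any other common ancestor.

5f2c964

Ancestors of 5f2c964: {310bdf1, 5f2c964}.
Ancestors of c7a3fcf: {03bc14f, 13c53a1, 152d1e7, 310bdf1, 42cc16a, 5f2c964, 76338ac, a4f2dfe, c7a3fcf, cbdbd23, dc1fdc4, f096a58, f1a21bb, f25b83f}.
Common ancestors: {310bdf1, 5f2c964}.
Among these, 5f2c964 is not an ancestor of any other common ancestor — it is the merge base.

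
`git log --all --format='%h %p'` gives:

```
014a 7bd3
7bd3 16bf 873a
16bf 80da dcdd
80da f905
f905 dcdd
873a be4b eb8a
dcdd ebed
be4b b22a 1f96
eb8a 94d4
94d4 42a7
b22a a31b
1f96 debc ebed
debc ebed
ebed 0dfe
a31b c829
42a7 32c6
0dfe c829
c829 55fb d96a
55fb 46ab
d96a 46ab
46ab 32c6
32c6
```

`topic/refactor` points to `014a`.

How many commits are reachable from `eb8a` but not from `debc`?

3

Reachable from eb8a: {32c6, 42a7, 94d4, eb8a}.
Reachable from debc: {0dfe, 32c6, 46ab, 55fb, c829, d96a, debc, ebed}.
In eb8a's history but not debc's: {42a7, 94d4, eb8a} — 3 commits.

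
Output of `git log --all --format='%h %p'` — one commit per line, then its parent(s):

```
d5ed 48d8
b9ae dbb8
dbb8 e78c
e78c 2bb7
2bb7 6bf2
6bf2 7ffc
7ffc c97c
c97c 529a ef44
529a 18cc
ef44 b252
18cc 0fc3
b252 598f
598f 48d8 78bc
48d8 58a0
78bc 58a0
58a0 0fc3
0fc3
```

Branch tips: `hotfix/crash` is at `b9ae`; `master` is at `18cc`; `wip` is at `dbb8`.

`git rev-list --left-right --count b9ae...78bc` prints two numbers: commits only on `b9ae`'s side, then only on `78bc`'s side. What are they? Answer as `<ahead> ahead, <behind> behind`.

13 ahead, 0 behind

Reachable from b9ae: {0fc3, 18cc, 2bb7, 48d8, 529a, 58a0, 598f, 6bf2, 78bc, 7ffc, b252, b9ae, c97c, dbb8, e78c, ef44}.
Reachable from 78bc: {0fc3, 58a0, 78bc}.
Only in b9ae's history (ahead): {18cc, 2bb7, 48d8, 529a, 598f, 6bf2, 7ffc, b252, b9ae, c97c, dbb8, e78c, ef44} — 13.
Only in 78bc's history (behind): {} — 0.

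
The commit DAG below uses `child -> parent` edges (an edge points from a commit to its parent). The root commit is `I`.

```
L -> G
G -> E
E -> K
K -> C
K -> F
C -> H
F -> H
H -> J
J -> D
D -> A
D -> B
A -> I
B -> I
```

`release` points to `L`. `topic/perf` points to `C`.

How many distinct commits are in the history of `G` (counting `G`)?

11

Walking parent pointers from G: reachable set = {A, B, C, D, E, F, G, H, I, J, K}.
That is 11 commits.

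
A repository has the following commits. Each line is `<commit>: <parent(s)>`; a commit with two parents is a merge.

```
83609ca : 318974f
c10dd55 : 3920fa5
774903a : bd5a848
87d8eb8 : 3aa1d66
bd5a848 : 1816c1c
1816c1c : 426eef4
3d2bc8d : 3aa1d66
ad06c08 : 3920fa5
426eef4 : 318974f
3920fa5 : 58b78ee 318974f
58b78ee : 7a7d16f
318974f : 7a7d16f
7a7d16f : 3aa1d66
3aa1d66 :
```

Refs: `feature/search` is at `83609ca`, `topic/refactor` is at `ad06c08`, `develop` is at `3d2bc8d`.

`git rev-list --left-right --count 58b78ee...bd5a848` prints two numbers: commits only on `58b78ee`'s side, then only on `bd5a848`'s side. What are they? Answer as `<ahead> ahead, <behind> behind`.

Reachable from 58b78ee: {3aa1d66, 58b78ee, 7a7d16f}.
Reachable from bd5a848: {1816c1c, 318974f, 3aa1d66, 426eef4, 7a7d16f, bd5a848}.
Only in 58b78ee's history (ahead): {58b78ee} — 1.
Only in bd5a848's history (behind): {1816c1c, 318974f, 426eef4, bd5a848} — 4.

1 ahead, 4 behind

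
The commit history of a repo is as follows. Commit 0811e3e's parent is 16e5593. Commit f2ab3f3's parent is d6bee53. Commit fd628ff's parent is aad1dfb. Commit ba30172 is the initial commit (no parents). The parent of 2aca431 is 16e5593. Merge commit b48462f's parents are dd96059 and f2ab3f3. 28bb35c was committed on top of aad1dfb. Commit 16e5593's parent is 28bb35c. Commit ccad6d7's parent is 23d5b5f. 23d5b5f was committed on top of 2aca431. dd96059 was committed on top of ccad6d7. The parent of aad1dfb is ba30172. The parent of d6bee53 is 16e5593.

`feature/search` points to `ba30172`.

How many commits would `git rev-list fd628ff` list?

3

Walking parent pointers from fd628ff: reachable set = {aad1dfb, ba30172, fd628ff}.
That is 3 commits.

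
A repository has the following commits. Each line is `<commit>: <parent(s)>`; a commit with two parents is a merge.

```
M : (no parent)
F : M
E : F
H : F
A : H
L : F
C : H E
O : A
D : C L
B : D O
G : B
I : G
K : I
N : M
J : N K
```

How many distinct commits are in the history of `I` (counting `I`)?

12

Walking parent pointers from I: reachable set = {A, B, C, D, E, F, G, H, I, L, M, O}.
That is 12 commits.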